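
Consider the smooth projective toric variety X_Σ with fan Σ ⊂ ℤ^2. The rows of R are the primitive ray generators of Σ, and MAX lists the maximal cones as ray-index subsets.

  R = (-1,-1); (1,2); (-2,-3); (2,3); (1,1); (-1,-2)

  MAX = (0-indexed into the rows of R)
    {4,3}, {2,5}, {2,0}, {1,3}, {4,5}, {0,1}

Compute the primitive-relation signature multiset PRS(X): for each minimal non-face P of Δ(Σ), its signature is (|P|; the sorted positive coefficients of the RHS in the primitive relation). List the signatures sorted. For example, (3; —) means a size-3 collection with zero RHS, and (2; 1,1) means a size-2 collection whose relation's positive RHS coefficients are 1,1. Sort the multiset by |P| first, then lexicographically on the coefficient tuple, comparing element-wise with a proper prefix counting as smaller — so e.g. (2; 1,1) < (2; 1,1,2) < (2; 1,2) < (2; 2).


9 minimal non-faces of Δ(Σ) (on 6 rays):

  {0,4}:  v_{0} + v_{4} = 0 ; sig = (2; —)
  {1,5}:  v_{1} + v_{5} = 0 ; sig = (2; —)
  {2,3}:  v_{2} + v_{3} = 0 ; sig = (2; —)
  {0,3}:  v_{0} + v_{3} = v_{1} ; sig = (2; 1)
  {0,5}:  v_{0} + v_{5} = v_{2} ; sig = (2; 1)
  {1,2}:  v_{1} + v_{2} = v_{0} ; sig = (2; 1)
  {1,4}:  v_{1} + v_{4} = v_{3} ; sig = (2; 1)
  {2,4}:  v_{2} + v_{4} = v_{5} ; sig = (2; 1)
  {3,5}:  v_{3} + v_{5} = v_{4} ; sig = (2; 1)

Sorted signature multiset PRS(X):
{ (2; —) ×3,  (2; 1) ×6 }


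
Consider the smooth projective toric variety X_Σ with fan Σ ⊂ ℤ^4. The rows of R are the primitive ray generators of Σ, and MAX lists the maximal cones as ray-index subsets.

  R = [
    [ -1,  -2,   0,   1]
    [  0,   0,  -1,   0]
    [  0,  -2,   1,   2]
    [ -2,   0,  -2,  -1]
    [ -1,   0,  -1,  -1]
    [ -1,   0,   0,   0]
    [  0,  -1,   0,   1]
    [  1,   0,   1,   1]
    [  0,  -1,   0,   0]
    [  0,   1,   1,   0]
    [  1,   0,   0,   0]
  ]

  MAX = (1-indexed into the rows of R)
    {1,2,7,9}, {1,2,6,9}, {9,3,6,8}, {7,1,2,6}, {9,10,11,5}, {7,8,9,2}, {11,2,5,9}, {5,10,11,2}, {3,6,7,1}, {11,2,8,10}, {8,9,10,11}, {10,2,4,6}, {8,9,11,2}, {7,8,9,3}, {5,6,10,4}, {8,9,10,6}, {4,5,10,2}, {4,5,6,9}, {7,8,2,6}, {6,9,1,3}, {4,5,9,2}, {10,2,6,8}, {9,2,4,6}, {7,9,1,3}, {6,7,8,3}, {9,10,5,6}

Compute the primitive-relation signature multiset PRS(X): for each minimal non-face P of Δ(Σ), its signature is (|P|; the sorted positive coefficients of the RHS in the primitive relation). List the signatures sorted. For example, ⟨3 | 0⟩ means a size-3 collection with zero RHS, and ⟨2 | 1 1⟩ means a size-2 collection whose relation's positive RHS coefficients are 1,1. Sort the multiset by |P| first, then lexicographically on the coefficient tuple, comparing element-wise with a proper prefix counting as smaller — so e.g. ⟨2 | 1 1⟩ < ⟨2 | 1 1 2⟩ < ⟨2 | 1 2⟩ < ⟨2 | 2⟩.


Minimal non-faces — 23 found among 11 rays, 26 max cones:

  P={5,8}:  v_{5} + v_{8} = 0  ⇒ sig = ⟨2 | 0⟩
  P={6,11}:  v_{6} + v_{11} = 0  ⇒ sig = ⟨2 | 0⟩
  P={1,8}:  v_{1} + v_{8} = v_{3}  ⇒ sig = ⟨2 | 1⟩
  P={3,5}:  v_{3} + v_{5} = v_{1}  ⇒ sig = ⟨2 | 1⟩
  P={1,11}:  v_{1} + v_{11} = v_{7} + v_{9}  ⇒ sig = ⟨2 | 1 1⟩
  P={4,8}:  v_{4} + v_{8} = v_{2} + v_{6}  ⇒ sig = ⟨2 | 1 1⟩
  P={4,11}:  v_{4} + v_{11} = v_{2} + v_{5}  ⇒ sig = ⟨2 | 1 1⟩
  P={7,10}:  v_{7} + v_{10} = v_{6} + v_{8}  ⇒ sig = ⟨2 | 1 1⟩
  P={3,4}:  v_{3} + v_{4} = v_{1} + v_{2} + v_{6}  ⇒ sig = ⟨2 | 1 1 1⟩
  P={3,11}:  v_{3} + v_{11} = v_{7} + v_{8} + v_{9}  ⇒ sig = ⟨2 | 1 1 1⟩
  P={5,7}:  v_{5} + v_{7} = v_{2} + v_{6} + v_{9}  ⇒ sig = ⟨2 | 1 1 1⟩
  P={7,11}:  v_{7} + v_{11} = v_{2} + v_{8} + v_{9}  ⇒ sig = ⟨2 | 1 1 1⟩
  P={1,10}:  v_{1} + v_{10} = 2·v_{6} + v_{8} + v_{9}  ⇒ sig = ⟨2 | 1 1 2⟩
  P={1,5}:  v_{1} + v_{5} = v_{2} + 2·v_{6} + 2·v_{9}  ⇒ sig = ⟨2 | 1 2 2⟩
  P={3,10}:  v_{3} + v_{10} = 2·v_{6} + 2·v_{8} + v_{9}  ⇒ sig = ⟨2 | 1 2 2⟩
  P={4,7}:  v_{4} + v_{7} = 2·v_{2} + 2·v_{6} + v_{9}  ⇒ sig = ⟨2 | 1 2 2⟩
  P={2,3}:  v_{2} + v_{3} = 2·v_{7}  ⇒ sig = ⟨2 | 2⟩
  P={1,4}:  v_{1} + v_{4} = 2·v_{2} + 3·v_{6} + 2·v_{9}  ⇒ sig = ⟨2 | 2 2 3⟩
  P={2,9,10}:  v_{2} + v_{9} + v_{10} = 0  ⇒ sig = ⟨3 | 0⟩
  P={2,5,6}:  v_{2} + v_{5} + v_{6} = v_{4}  ⇒ sig = ⟨3 | 1⟩
  P={6,7,9}:  v_{6} + v_{7} + v_{9} = v_{1}  ⇒ sig = ⟨3 | 1⟩
  P={4,9,10}:  v_{4} + v_{9} + v_{10} = v_{5} + v_{6}  ⇒ sig = ⟨3 | 1 1⟩
  P={2,6,8,9}:  v_{2} + v_{6} + v_{8} + v_{9} = v_{7}  ⇒ sig = ⟨4 | 1⟩

Sorted signature multiset PRS(X):
[⟨2 | 0⟩, ⟨2 | 0⟩, ⟨2 | 1⟩, ⟨2 | 1⟩, ⟨2 | 1 1⟩, ⟨2 | 1 1⟩, ⟨2 | 1 1⟩, ⟨2 | 1 1⟩, ⟨2 | 1 1 1⟩, ⟨2 | 1 1 1⟩, ⟨2 | 1 1 1⟩, ⟨2 | 1 1 1⟩, ⟨2 | 1 1 2⟩, ⟨2 | 1 2 2⟩, ⟨2 | 1 2 2⟩, ⟨2 | 1 2 2⟩, ⟨2 | 2⟩, ⟨2 | 2 2 3⟩, ⟨3 | 0⟩, ⟨3 | 1⟩, ⟨3 | 1⟩, ⟨3 | 1 1⟩, ⟨4 | 1⟩]


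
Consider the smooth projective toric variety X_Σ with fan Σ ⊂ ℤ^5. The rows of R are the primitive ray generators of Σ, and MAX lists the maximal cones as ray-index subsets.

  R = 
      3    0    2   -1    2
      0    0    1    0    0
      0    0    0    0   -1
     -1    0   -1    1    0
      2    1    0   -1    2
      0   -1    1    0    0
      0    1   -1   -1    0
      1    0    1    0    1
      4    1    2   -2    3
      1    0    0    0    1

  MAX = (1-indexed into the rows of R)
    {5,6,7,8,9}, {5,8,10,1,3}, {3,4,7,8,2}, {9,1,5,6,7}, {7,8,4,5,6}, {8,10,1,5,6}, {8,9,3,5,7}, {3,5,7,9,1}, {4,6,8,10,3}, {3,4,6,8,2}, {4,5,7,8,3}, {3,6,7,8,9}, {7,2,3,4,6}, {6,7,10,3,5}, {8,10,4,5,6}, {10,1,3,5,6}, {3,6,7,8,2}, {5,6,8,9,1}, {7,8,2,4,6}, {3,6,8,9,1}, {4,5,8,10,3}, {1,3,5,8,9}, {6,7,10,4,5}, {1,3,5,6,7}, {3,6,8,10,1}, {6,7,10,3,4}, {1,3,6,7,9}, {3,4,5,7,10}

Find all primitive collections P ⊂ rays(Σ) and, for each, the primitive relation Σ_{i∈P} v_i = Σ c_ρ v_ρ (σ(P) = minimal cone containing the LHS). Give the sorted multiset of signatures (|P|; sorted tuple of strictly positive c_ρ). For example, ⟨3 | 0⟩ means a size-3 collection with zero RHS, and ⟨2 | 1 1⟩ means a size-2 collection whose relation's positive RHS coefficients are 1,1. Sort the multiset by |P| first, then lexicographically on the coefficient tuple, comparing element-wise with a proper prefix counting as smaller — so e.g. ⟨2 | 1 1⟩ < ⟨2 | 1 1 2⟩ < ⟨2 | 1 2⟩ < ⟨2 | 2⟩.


14 minimal non-faces of Δ(Σ) (on 10 rays):

  P = {2,10}:  v_{2} + v_{10} = v_{8}  →  sig = ⟨2 | 1⟩
  P = {1,4}:  v_{1} + v_{4} = v_{8} + v_{10}  →  sig = ⟨2 | 1 1⟩
  P = {4,9}:  v_{4} + v_{9} = v_{5} + v_{8}  →  sig = ⟨2 | 1 1⟩
  P = {9,10}:  v_{9} + v_{10} = v_{1} + v_{5}  →  sig = ⟨2 | 1 1⟩
  P = {1,2}:  v_{1} + v_{2} = v_{3} + v_{6} + v_{7} + 3·v_{8}  →  sig = ⟨2 | 1 1 1 3⟩
  P = {2,9}:  v_{2} + v_{9} = v_{3} + v_{6} + 2·v_{7} + 4·v_{8}  →  sig = ⟨2 | 1 1 2 4⟩
  P = {2,5}:  v_{2} + v_{5} = v_{7} + 2·v_{8}  →  sig = ⟨2 | 1 2⟩
  P = {1,7,8}:  v_{1} + v_{7} + v_{8} = v_{9}  →  sig = ⟨3 | 1⟩
  P = {7,8,10}:  v_{7} + v_{8} + v_{10} = v_{5}  →  sig = ⟨3 | 1⟩
  P = {1,7,10}:  v_{1} + v_{7} + v_{10} = v_{3} + 2·v_{5} + v_{6}  →  sig = ⟨3 | 1 1 2⟩
  P = {3,4,5,6}:  v_{3} + v_{4} + v_{5} + v_{6} = v_{10}  →  sig = ⟨4 | 1⟩
  P = {3,5,6,8}:  v_{3} + v_{5} + v_{6} + v_{8} = v_{1}  →  sig = ⟨4 | 1⟩
  P = {3,5,6,9}:  v_{3} + v_{5} + v_{6} + v_{9} = 2·v_{1} + v_{7}  →  sig = ⟨4 | 1 2⟩
  P = {3,4,6,7,8}:  v_{3} + v_{4} + v_{6} + v_{7} + v_{8} = 0  →  sig = ⟨5 | 0⟩

Signatures (|P|; sorted positive RHS coefficients), sorted:
    |P|=2: 7 collections, coeffs (1), (1,1), (1,1), (1,1), (1,1,1,3), (1,1,2,4), (1,2)
    |P|=3: 3 collections, coeffs (1), (1), (1,1,2)
    |P|=4: 3 collections, coeffs (1), (1), (1,2)
    |P|=5: 1 collection, coeffs ()


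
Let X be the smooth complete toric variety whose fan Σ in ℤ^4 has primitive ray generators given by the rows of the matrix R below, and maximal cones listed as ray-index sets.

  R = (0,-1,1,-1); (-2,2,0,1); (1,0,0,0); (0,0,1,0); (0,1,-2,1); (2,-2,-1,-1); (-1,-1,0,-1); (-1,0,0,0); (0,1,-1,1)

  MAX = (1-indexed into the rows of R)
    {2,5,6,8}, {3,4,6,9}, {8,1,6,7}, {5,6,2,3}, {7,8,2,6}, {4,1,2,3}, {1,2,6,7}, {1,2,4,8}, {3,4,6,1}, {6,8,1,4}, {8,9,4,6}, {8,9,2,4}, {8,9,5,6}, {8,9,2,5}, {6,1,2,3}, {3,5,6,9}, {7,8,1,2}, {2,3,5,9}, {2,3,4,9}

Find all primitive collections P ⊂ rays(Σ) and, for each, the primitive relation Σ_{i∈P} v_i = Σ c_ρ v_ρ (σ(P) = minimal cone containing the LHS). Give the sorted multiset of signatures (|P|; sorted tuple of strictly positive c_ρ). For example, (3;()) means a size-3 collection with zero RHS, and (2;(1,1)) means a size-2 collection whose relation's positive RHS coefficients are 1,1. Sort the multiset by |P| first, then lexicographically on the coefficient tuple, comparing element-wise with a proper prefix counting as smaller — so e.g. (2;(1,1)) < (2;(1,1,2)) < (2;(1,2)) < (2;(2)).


11 collections generate NE(X_Σ); each relation:

  P = {1,9}:  v_{1} + v_{9} = 0  →  sig = (2;())
  P = {3,8}:  v_{3} + v_{8} = 0  →  sig = (2;())
  P = {4,5}:  v_{4} + v_{5} = v_{9}  →  sig = (2;(1))
  P = {1,5}:  v_{1} + v_{5} = v_{2} + v_{6}  →  sig = (2;(1,1))
  P = {4,7}:  v_{4} + v_{7} = v_{1} + v_{8}  →  sig = (2;(1,1))
  P = {3,7}:  v_{3} + v_{7} = v_{1} + v_{2} + v_{6}  →  sig = (2;(1,1,1))
  P = {7,9}:  v_{7} + v_{9} = v_{2} + v_{6} + v_{8}  →  sig = (2;(1,1,1))
  P = {5,7}:  v_{5} + v_{7} = 2·v_{2} + 2·v_{6} + v_{8}  →  sig = (2;(1,2,2))
  P = {2,4,6}:  v_{2} + v_{4} + v_{6} = 0  →  sig = (3;())
  P = {2,6,9}:  v_{2} + v_{6} + v_{9} = v_{5}  →  sig = (3;(1))
  P = {1,2,6,8}:  v_{1} + v_{2} + v_{6} + v_{8} = v_{7}  →  sig = (4;(1))

Hence PRS(X_Σ) =
[(2;()), (2;()), (2;(1)), (2;(1,1)), (2;(1,1)), (2;(1,1,1)), (2;(1,1,1)), (2;(1,2,2)), (3;()), (3;(1)), (4;(1))]


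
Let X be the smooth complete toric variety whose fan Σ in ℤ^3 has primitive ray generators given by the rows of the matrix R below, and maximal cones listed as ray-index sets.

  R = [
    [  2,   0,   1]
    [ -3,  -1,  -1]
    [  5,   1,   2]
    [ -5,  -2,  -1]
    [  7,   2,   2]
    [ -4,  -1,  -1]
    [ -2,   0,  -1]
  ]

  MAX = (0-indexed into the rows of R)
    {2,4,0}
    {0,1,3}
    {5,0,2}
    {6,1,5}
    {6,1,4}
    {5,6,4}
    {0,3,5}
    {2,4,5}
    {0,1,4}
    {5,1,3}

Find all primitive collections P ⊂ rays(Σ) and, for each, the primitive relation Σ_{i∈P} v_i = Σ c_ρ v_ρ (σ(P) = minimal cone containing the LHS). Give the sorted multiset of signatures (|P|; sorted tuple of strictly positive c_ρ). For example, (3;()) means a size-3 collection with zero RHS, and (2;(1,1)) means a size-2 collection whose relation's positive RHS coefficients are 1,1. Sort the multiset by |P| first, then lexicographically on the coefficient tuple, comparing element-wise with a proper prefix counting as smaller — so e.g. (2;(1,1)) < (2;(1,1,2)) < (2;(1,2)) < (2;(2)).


Δ(Σ) — 7 vertices, 9 min non-faces:

  P={0,6}:  v_{0} + v_{6} = 0 ; sig = (2;())
  P={1,2}:  v_{1} + v_{2} = v_{0} ; sig = (2;(1))
  P={3,4}:  v_{3} + v_{4} = v_{0} ; sig = (2;(1))
  P={2,6}:  v_{2} + v_{6} = v_{4} + v_{5} ; sig = (2;(1,1))
  P={3,6}:  v_{3} + v_{6} = v_{1} + v_{5} ; sig = (2;(1,1))
  P={2,3}:  v_{2} + v_{3} = 2·v_{0} + v_{5} ; sig = (2;(1,2))
  P={1,4,5}:  v_{1} + v_{4} + v_{5} = 0 ; sig = (3;())
  P={0,1,5}:  v_{0} + v_{1} + v_{5} = v_{3} ; sig = (3;(1))
  P={0,4,5}:  v_{0} + v_{4} + v_{5} = v_{2} ; sig = (3;(1))

Signatures (|P|; sorted positive RHS coefficients), sorted:
[(2;()), (2;(1)), (2;(1)), (2;(1,1)), (2;(1,1)), (2;(1,2)), (3;()), (3;(1)), (3;(1))]


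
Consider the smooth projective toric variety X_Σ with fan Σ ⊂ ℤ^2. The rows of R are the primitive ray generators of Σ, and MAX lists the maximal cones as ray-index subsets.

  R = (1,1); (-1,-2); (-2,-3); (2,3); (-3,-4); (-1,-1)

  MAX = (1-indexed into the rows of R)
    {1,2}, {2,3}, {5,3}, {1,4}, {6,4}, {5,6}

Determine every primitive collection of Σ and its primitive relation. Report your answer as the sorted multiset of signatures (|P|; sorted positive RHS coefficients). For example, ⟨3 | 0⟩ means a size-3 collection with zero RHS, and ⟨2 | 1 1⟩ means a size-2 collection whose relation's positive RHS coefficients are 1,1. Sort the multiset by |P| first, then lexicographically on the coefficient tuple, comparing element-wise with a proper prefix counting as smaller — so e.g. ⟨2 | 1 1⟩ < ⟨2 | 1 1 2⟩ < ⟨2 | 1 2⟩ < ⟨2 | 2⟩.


Minimal non-faces — 9 found among 6 rays, 6 max cones:

  {1,6}:  v_{1} + v_{6} = 0 — sig = ⟨2 | 0⟩
  {3,4}:  v_{3} + v_{4} = 0 — sig = ⟨2 | 0⟩
  {1,3}:  v_{1} + v_{3} = v_{2} — sig = ⟨2 | 1⟩
  {1,5}:  v_{1} + v_{5} = v_{3} — sig = ⟨2 | 1⟩
  {2,4}:  v_{2} + v_{4} = v_{1} — sig = ⟨2 | 1⟩
  {2,6}:  v_{2} + v_{6} = v_{3} — sig = ⟨2 | 1⟩
  {3,6}:  v_{3} + v_{6} = v_{5} — sig = ⟨2 | 1⟩
  {4,5}:  v_{4} + v_{5} = v_{6} — sig = ⟨2 | 1⟩
  {2,5}:  v_{2} + v_{5} = 2·v_{3} — sig = ⟨2 | 2⟩

Sorted signature multiset PRS(X):
    ⟨2 | 0⟩
    ⟨2 | 0⟩
    ⟨2 | 1⟩
    ⟨2 | 1⟩
    ⟨2 | 1⟩
    ⟨2 | 1⟩
    ⟨2 | 1⟩
    ⟨2 | 1⟩
    ⟨2 | 2⟩


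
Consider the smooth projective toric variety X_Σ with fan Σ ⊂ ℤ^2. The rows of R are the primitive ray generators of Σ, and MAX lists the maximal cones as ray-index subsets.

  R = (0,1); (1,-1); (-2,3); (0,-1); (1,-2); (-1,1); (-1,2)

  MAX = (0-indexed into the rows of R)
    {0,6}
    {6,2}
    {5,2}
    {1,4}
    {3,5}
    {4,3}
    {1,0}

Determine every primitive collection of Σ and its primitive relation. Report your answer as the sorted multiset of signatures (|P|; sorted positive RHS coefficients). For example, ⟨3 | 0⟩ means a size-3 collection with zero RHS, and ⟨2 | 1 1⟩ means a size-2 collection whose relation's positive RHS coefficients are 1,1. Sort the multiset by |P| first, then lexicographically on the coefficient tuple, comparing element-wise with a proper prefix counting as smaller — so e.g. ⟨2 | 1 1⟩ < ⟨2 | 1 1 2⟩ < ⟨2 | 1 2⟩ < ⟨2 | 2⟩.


Δ(Σ) — 7 vertices, 14 min non-faces:

  P={0,3}:  v_{0} + v_{3} = 0  ⇒ sig = ⟨2 | 0⟩
  P={1,5}:  v_{1} + v_{5} = 0  ⇒ sig = ⟨2 | 0⟩
  P={4,6}:  v_{4} + v_{6} = 0  ⇒ sig = ⟨2 | 0⟩
  P={0,4}:  v_{0} + v_{4} = v_{1}  ⇒ sig = ⟨2 | 1⟩
  P={0,5}:  v_{0} + v_{5} = v_{6}  ⇒ sig = ⟨2 | 1⟩
  P={1,2}:  v_{1} + v_{2} = v_{6}  ⇒ sig = ⟨2 | 1⟩
  P={1,3}:  v_{1} + v_{3} = v_{4}  ⇒ sig = ⟨2 | 1⟩
  P={1,6}:  v_{1} + v_{6} = v_{0}  ⇒ sig = ⟨2 | 1⟩
  P={2,4}:  v_{2} + v_{4} = v_{5}  ⇒ sig = ⟨2 | 1⟩
  P={3,6}:  v_{3} + v_{6} = v_{5}  ⇒ sig = ⟨2 | 1⟩
  P={4,5}:  v_{4} + v_{5} = v_{3}  ⇒ sig = ⟨2 | 1⟩
  P={5,6}:  v_{5} + v_{6} = v_{2}  ⇒ sig = ⟨2 | 1⟩
  P={0,2}:  v_{0} + v_{2} = 2·v_{6}  ⇒ sig = ⟨2 | 2⟩
  P={2,3}:  v_{2} + v_{3} = 2·v_{5}  ⇒ sig = ⟨2 | 2⟩

Signatures (|P|; sorted positive RHS coefficients), sorted:
[⟨2 | 0⟩, ⟨2 | 0⟩, ⟨2 | 0⟩, ⟨2 | 1⟩, ⟨2 | 1⟩, ⟨2 | 1⟩, ⟨2 | 1⟩, ⟨2 | 1⟩, ⟨2 | 1⟩, ⟨2 | 1⟩, ⟨2 | 1⟩, ⟨2 | 1⟩, ⟨2 | 2⟩, ⟨2 | 2⟩]


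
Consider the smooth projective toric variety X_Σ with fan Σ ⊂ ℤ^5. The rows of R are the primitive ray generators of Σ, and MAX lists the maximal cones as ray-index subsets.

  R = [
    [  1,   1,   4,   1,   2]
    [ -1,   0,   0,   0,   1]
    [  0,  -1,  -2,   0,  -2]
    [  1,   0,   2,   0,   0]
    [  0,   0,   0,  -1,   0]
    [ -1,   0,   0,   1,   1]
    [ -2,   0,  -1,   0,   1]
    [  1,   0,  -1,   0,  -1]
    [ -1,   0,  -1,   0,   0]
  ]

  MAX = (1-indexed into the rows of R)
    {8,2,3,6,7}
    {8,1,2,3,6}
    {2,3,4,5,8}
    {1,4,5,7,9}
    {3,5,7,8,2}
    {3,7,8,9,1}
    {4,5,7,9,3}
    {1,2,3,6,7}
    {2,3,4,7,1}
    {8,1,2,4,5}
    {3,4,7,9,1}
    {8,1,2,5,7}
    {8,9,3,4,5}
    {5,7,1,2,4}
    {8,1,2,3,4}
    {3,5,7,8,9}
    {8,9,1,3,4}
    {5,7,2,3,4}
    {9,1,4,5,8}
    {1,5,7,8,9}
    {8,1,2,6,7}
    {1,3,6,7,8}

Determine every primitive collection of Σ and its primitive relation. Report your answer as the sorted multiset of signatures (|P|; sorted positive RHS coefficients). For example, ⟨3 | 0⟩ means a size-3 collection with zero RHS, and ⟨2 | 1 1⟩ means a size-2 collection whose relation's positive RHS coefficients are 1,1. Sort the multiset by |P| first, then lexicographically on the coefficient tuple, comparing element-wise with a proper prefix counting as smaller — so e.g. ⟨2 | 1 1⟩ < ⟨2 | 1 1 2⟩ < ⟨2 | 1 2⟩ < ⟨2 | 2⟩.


Primitive collections (7):

  {2,9}:  v_{2} + v_{9} = v_{7}  →  sig = ⟨2 | 1⟩
  {5,6}:  v_{5} + v_{6} = v_{2}  →  sig = ⟨2 | 1⟩
  {4,6}:  v_{4} + v_{6} = v_{1} + v_{2} + v_{3}  →  sig = ⟨2 | 1 1 1⟩
  {6,9}:  v_{6} + v_{9} = v_{1} + v_{3} + 2·v_{7} + v_{8}  →  sig = ⟨2 | 1 1 1 2⟩
  {4,7,8}:  v_{4} + v_{7} + v_{8} = 0  →  sig = ⟨3 | 0⟩
  {1,3,5}:  v_{1} + v_{3} + v_{5} = v_{4}  →  sig = ⟨3 | 1⟩
  {1,2,3,7,8}:  v_{1} + v_{2} + v_{3} + v_{7} + v_{8} = v_{6}  →  sig = ⟨5 | 1⟩

Hence PRS(X_Σ) =
{ ⟨2 | 1⟩ ×2,  ⟨2 | 1 1 1⟩,  ⟨2 | 1 1 1 2⟩,  ⟨3 | 0⟩,  ⟨3 | 1⟩,  ⟨5 | 1⟩ }


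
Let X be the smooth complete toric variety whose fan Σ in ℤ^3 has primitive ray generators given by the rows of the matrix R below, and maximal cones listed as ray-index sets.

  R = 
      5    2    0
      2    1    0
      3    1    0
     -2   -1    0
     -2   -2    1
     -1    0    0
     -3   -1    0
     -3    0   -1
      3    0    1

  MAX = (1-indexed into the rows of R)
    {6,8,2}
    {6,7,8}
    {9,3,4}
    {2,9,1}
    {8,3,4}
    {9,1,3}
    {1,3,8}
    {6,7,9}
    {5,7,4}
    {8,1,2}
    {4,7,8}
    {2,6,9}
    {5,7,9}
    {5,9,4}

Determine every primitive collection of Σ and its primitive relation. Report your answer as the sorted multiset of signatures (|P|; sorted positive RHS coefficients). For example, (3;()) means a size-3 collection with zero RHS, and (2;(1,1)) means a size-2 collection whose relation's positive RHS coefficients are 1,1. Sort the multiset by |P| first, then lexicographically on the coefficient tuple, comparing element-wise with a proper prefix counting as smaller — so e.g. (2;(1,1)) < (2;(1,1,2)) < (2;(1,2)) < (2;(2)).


Primitive collections (16):

  {2,4}:  v_{2} + v_{4} = 0  so sig = (2;())
  {3,7}:  v_{3} + v_{7} = 0  so sig = (2;())
  {8,9}:  v_{8} + v_{9} = 0  so sig = (2;())
  {1,4}:  v_{1} + v_{4} = v_{3}  so sig = (2;(1))
  {1,5}:  v_{1} + v_{5} = v_{9}  so sig = (2;(1))
  {1,7}:  v_{1} + v_{7} = v_{2}  so sig = (2;(1))
  {2,3}:  v_{2} + v_{3} = v_{1}  so sig = (2;(1))
  {2,7}:  v_{2} + v_{7} = v_{6}  so sig = (2;(1))
  {3,6}:  v_{3} + v_{6} = v_{2}  so sig = (2;(1))
  {4,6}:  v_{4} + v_{6} = v_{7}  so sig = (2;(1))
  {2,5}:  v_{2} + v_{5} = v_{7} + v_{9}  so sig = (2;(1,1))
  {3,5}:  v_{3} + v_{5} = v_{4} + v_{9}  so sig = (2;(1,1))
  {5,8}:  v_{5} + v_{8} = v_{4} + v_{7}  so sig = (2;(1,1))
  {5,6}:  v_{5} + v_{6} = 2·v_{7} + v_{9}  so sig = (2;(1,2))
  {1,6}:  v_{1} + v_{6} = 2·v_{2}  so sig = (2;(2))
  {4,7,9}:  v_{4} + v_{7} + v_{9} = v_{5}  so sig = (3;(1))

Signatures (|P|; sorted positive RHS coefficients), sorted:
[(2;()), (2;()), (2;()), (2;(1)), (2;(1)), (2;(1)), (2;(1)), (2;(1)), (2;(1)), (2;(1)), (2;(1,1)), (2;(1,1)), (2;(1,1)), (2;(1,2)), (2;(2)), (3;(1))]


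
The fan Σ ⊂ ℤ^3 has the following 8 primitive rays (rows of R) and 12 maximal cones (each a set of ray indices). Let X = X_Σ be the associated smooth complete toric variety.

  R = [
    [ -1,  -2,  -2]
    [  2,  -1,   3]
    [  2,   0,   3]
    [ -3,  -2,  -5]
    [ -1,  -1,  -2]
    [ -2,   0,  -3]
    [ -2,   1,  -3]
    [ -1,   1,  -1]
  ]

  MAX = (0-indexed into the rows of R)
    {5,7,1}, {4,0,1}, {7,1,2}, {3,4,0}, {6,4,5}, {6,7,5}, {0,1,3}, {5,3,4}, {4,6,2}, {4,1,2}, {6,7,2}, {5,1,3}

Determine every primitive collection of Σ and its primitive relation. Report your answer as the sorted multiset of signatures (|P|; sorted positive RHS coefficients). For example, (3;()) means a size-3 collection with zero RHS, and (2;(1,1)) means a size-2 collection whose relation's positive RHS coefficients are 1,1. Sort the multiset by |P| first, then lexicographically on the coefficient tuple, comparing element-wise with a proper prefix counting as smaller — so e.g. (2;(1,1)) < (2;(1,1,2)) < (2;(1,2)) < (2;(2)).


|primitive collections| = 12. Relations:

  • {1,6}:  v_{1} + v_{6} = 0 — sig = (2;())
  • {2,5}:  v_{2} + v_{5} = 0 — sig = (2;())
  • {0,5}:  v_{0} + v_{5} = v_{3} — sig = (2;(1))
  • {2,3}:  v_{2} + v_{3} = v_{0} — sig = (2;(1))
  • {4,7}:  v_{4} + v_{7} = v_{5} — sig = (2;(1))
  • {0,2}:  v_{0} + v_{2} = v_{1} + v_{4} — sig = (2;(1,1))
  • {0,6}:  v_{0} + v_{6} = v_{4} + v_{5} — sig = (2;(1,1))
  • {0,7}:  v_{0} + v_{7} = v_{1} + 2·v_{5} — sig = (2;(1,2))
  • {3,6}:  v_{3} + v_{6} = v_{4} + 2·v_{5} — sig = (2;(1,2))
  • {3,7}:  v_{3} + v_{7} = v_{1} + 3·v_{5} — sig = (2;(1,3))
  • {1,4,5}:  v_{1} + v_{4} + v_{5} = v_{0} — sig = (3;(1))
  • {1,3,4}:  v_{1} + v_{3} + v_{4} = 2·v_{0} — sig = (3;(2))

Sorted signature multiset PRS(X):
    (2;())
    (2;())
    (2;(1))
    (2;(1))
    (2;(1))
    (2;(1,1))
    (2;(1,1))
    (2;(1,2))
    (2;(1,2))
    (2;(1,3))
    (3;(1))
    (3;(2))


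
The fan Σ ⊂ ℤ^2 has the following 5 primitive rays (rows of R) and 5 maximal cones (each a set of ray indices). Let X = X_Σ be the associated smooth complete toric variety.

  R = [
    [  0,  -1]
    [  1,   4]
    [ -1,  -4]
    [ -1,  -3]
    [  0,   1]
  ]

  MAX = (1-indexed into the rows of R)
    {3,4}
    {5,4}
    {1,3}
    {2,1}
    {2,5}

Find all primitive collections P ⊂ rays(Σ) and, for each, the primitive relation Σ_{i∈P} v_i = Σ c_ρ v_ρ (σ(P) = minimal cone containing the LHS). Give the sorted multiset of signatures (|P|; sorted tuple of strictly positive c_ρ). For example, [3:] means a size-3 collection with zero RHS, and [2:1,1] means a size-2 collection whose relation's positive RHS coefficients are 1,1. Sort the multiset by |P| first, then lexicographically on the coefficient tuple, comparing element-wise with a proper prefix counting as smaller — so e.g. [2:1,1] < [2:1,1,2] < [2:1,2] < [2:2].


Δ(Σ) — 5 vertices, 5 min non-faces:

  P={1,5}:  v_{1} + v_{5} = 0  ⟹  sig = [2:]
  P={2,3}:  v_{2} + v_{3} = 0  ⟹  sig = [2:]
  P={1,4}:  v_{1} + v_{4} = v_{3}  ⟹  sig = [2:1]
  P={2,4}:  v_{2} + v_{4} = v_{5}  ⟹  sig = [2:1]
  P={3,5}:  v_{3} + v_{5} = v_{4}  ⟹  sig = [2:1]

so the primitive-relation signature multiset is
{ [2:] ×2,  [2:1] ×3 }


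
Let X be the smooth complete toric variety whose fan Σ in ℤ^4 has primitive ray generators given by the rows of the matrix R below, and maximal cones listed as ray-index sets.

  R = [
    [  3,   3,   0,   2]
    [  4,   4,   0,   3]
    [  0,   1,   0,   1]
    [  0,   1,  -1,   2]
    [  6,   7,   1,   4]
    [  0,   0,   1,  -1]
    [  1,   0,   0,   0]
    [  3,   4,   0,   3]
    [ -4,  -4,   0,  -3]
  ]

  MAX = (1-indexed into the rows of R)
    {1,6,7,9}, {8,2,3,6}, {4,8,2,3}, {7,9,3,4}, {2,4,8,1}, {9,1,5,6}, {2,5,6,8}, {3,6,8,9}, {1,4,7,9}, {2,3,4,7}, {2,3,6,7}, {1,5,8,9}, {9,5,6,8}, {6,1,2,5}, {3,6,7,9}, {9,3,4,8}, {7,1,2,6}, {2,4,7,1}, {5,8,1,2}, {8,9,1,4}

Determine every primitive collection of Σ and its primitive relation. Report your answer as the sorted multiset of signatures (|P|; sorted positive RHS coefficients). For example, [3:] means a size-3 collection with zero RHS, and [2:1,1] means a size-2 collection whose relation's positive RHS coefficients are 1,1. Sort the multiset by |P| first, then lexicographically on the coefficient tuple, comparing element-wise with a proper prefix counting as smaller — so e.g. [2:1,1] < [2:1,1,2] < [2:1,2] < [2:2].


Δ(Σ) — 9 vertices, 8 min non-faces:

  • {2,9}:  v_{2} + v_{9} = 0 ; sig = [2:]
  • {1,3}:  v_{1} + v_{3} = v_{8} ; sig = [2:1]
  • {4,6}:  v_{4} + v_{6} = v_{3} ; sig = [2:1]
  • {7,8}:  v_{7} + v_{8} = v_{2} ; sig = [2:1]
  • {5,7}:  v_{5} + v_{7} = v_{1} + v_{2} + v_{6} ; sig = [2:1,1,1]
  • {3,5}:  v_{3} + v_{5} = v_{6} + 2·v_{8} ; sig = [2:1,2]
  • {4,5}:  v_{4} + v_{5} = 2·v_{8} ; sig = [2:2]
  • {1,6,8}:  v_{1} + v_{6} + v_{8} = v_{5} ; sig = [3:1]

Signatures (|P|; sorted positive RHS coefficients), sorted:
{ [2:],  [2:1] ×3,  [2:1,1,1],  [2:1,2],  [2:2],  [3:1] }


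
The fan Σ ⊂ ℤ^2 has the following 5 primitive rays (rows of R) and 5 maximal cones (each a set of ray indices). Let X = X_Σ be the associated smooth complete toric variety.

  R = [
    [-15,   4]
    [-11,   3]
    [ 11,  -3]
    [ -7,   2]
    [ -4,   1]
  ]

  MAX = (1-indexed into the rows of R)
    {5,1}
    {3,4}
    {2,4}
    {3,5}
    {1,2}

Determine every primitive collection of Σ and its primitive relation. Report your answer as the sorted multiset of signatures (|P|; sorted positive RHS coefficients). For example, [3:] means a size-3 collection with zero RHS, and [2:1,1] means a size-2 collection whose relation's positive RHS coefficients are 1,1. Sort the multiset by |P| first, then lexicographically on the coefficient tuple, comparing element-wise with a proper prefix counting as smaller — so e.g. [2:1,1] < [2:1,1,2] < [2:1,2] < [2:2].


5 collections generate NE(X_Σ); each relation:

  {2,3}:  v_{2} + v_{3} = 0  so sig = [2:]
  {1,3}:  v_{1} + v_{3} = v_{5}  so sig = [2:1]
  {2,5}:  v_{2} + v_{5} = v_{1}  so sig = [2:1]
  {4,5}:  v_{4} + v_{5} = v_{2}  so sig = [2:1]
  {1,4}:  v_{1} + v_{4} = 2·v_{2}  so sig = [2:2]

so the primitive-relation signature multiset is
{ [2:],  [2:1] ×3,  [2:2] }


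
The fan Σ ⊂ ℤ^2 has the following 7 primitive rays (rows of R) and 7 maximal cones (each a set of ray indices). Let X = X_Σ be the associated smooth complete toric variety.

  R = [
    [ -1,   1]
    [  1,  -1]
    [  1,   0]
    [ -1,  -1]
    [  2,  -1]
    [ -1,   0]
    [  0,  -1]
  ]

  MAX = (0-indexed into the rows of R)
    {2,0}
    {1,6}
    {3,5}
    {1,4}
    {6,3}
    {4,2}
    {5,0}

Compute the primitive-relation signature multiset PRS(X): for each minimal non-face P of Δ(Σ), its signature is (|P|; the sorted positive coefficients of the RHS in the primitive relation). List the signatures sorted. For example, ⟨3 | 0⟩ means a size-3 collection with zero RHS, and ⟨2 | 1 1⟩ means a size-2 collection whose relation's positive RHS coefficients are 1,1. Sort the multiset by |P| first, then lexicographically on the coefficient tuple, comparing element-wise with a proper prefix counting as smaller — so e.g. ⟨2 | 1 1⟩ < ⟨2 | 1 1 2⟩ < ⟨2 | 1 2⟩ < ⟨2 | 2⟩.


14 collections generate NE(X_Σ); each relation:

  • {0,1}:  v_{0} + v_{1} = 0  ⟹  sig = ⟨2 | 0⟩
  • {2,5}:  v_{2} + v_{5} = 0  ⟹  sig = ⟨2 | 0⟩
  • {0,4}:  v_{0} + v_{4} = v_{2}  ⟹  sig = ⟨2 | 1⟩
  • {0,6}:  v_{0} + v_{6} = v_{5}  ⟹  sig = ⟨2 | 1⟩
  • {1,2}:  v_{1} + v_{2} = v_{4}  ⟹  sig = ⟨2 | 1⟩
  • {1,5}:  v_{1} + v_{5} = v_{6}  ⟹  sig = ⟨2 | 1⟩
  • {2,3}:  v_{2} + v_{3} = v_{6}  ⟹  sig = ⟨2 | 1⟩
  • {2,6}:  v_{2} + v_{6} = v_{1}  ⟹  sig = ⟨2 | 1⟩
  • {4,5}:  v_{4} + v_{5} = v_{1}  ⟹  sig = ⟨2 | 1⟩
  • {5,6}:  v_{5} + v_{6} = v_{3}  ⟹  sig = ⟨2 | 1⟩
  • {3,4}:  v_{3} + v_{4} = v_{1} + v_{6}  ⟹  sig = ⟨2 | 1 1⟩
  • {0,3}:  v_{0} + v_{3} = 2·v_{5}  ⟹  sig = ⟨2 | 2⟩
  • {1,3}:  v_{1} + v_{3} = 2·v_{6}  ⟹  sig = ⟨2 | 2⟩
  • {4,6}:  v_{4} + v_{6} = 2·v_{1}  ⟹  sig = ⟨2 | 2⟩

Signatures (|P|; sorted positive RHS coefficients), sorted:
    |P|=2: 14 collections, coeffs (), (), (1), (1), (1), (1), (1), (1), (1), (1), (1,1), (2), (2), (2)


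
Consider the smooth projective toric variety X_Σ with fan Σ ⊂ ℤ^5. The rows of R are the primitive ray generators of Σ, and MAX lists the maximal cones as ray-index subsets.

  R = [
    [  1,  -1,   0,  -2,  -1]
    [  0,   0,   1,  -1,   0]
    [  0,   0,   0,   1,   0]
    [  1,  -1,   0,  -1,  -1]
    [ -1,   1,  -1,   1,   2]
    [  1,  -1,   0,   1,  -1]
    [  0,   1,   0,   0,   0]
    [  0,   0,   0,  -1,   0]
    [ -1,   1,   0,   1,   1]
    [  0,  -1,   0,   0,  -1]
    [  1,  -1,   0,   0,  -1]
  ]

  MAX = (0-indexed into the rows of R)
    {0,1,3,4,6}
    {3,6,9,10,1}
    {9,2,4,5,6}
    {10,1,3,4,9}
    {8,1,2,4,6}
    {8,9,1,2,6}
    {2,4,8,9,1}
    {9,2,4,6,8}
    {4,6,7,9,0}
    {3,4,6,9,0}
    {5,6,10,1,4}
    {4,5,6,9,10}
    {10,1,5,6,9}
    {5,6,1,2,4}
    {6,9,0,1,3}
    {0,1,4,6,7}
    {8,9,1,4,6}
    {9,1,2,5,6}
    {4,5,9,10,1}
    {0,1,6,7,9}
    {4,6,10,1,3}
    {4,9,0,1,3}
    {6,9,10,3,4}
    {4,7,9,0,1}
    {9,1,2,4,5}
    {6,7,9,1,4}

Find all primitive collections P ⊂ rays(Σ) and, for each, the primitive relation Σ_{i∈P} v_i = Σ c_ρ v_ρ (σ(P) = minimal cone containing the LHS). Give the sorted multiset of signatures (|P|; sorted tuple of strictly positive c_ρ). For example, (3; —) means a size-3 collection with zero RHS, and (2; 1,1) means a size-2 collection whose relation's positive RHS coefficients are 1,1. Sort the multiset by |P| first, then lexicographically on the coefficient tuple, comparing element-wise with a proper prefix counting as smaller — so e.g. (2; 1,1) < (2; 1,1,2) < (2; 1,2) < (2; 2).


20 minimal non-faces of Δ(Σ) (on 11 rays):

  P={2,7}:  v_{2} + v_{7} = 0  ⟹  sig = (2; —)
  P={3,8}:  v_{3} + v_{8} = 0  ⟹  sig = (2; —)
  P={0,2}:  v_{0} + v_{2} = v_{3}  ⟹  sig = (2; 1)
  P={0,8}:  v_{0} + v_{8} = v_{7}  ⟹  sig = (2; 1)
  P={2,3}:  v_{2} + v_{3} = v_{10}  ⟹  sig = (2; 1)
  P={2,10}:  v_{2} + v_{10} = v_{5}  ⟹  sig = (2; 1)
  P={3,7}:  v_{3} + v_{7} = v_{0}  ⟹  sig = (2; 1)
  P={5,7}:  v_{5} + v_{7} = v_{10}  ⟹  sig = (2; 1)
  P={7,10}:  v_{7} + v_{10} = v_{3}  ⟹  sig = (2; 1)
  P={8,10}:  v_{8} + v_{10} = v_{2}  ⟹  sig = (2; 1)
  P={0,5}:  v_{0} + v_{5} = v_{3} + v_{10}  ⟹  sig = (2; 1,1)
  P={7,8}:  v_{7} + v_{8} = v_{1} + v_{4} + v_{6} + v_{9}  ⟹  sig = (2; 1,1,1,1)
  P={0,10}:  v_{0} + v_{10} = 2·v_{3}  ⟹  sig = (2; 2)
  P={3,5}:  v_{3} + v_{5} = 2·v_{10}  ⟹  sig = (2; 2)
  P={5,8}:  v_{5} + v_{8} = 2·v_{2}  ⟹  sig = (2; 2)
  P={1,4,6,9,10}:  v_{1} + v_{4} + v_{6} + v_{9} + v_{10} = 0  ⟹  sig = (5; —)
  P={1,2,4,6,9}:  v_{1} + v_{2} + v_{4} + v_{6} + v_{9} = v_{8}  ⟹  sig = (5; 1)
  P={1,3,4,6,9}:  v_{1} + v_{3} + v_{4} + v_{6} + v_{9} = v_{7}  ⟹  sig = (5; 1)
  P={1,4,5,6,9}:  v_{1} + v_{4} + v_{5} + v_{6} + v_{9} = v_{2}  ⟹  sig = (5; 1)
  P={0,1,4,6,9}:  v_{0} + v_{1} + v_{4} + v_{6} + v_{9} = 2·v_{7}  ⟹  sig = (5; 2)

so the primitive-relation signature multiset is
    |P|=2: 15 collections, coeffs (), (), (1), (1), (1), (1), (1), (1), (1), (1), (1,1), (1,1,1,1), (2), (2), (2)
    |P|=5: 5 collections, coeffs (), (1), (1), (1), (2)


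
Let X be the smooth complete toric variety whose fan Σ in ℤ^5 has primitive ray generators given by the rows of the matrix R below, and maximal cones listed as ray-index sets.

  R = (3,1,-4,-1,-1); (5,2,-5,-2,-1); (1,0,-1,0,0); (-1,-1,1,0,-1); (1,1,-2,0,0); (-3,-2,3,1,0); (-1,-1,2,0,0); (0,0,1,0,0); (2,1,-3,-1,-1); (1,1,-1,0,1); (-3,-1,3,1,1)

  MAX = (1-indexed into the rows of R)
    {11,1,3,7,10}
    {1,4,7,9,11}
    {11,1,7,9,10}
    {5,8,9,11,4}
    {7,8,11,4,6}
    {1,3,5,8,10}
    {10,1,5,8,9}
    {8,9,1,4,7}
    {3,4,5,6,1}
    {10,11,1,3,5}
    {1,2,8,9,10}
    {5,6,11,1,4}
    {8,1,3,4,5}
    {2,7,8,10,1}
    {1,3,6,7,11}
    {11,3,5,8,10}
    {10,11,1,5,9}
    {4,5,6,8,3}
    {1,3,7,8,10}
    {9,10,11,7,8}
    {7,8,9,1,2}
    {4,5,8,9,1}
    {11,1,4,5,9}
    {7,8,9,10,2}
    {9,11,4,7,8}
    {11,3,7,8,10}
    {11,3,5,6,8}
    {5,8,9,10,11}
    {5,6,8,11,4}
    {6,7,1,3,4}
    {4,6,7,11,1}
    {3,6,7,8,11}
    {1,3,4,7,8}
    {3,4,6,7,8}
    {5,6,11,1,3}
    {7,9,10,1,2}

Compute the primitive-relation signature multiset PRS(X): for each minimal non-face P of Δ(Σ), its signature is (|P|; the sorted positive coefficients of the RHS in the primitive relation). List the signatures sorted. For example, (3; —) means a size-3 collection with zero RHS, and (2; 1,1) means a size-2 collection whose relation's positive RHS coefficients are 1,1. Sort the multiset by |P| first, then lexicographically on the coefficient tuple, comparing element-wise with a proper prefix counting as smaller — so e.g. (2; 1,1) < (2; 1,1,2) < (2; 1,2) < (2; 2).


The 14 primitive collections of Σ (r=11, n=5):

  • {4,10}:  v_{4} + v_{10} = 0  so sig = (2; —)
  • {5,7}:  v_{5} + v_{7} = 0  so sig = (2; —)
  • {3,9}:  v_{3} + v_{9} = v_{1}  so sig = (2; 1)
  • {2,6}:  v_{2} + v_{6} = v_{1} + v_{7}  so sig = (2; 1,1)
  • {6,10}:  v_{6} + v_{10} = v_{3} + v_{11}  so sig = (2; 1,1)
  • {2,11}:  v_{2} + v_{11} = v_{7} + v_{9} + v_{10}  so sig = (2; 1,1,1)
  • {6,9}:  v_{6} + v_{9} = v_{1} + v_{4} + v_{11}  so sig = (2; 1,1,1)
  • {2,4}:  v_{2} + v_{4} = v_{1} + v_{7} + v_{8} + v_{9}  so sig = (2; 1,1,1,1)
  • {2,5}:  v_{2} + v_{5} = v_{1} + v_{8} + v_{9} + v_{10}  so sig = (2; 1,1,1,1)
  • {2,3}:  v_{2} + v_{3} = 2·v_{1} + v_{7} + v_{8} + v_{10}  so sig = (2; 1,1,1,2)
  • {1,8,11}:  v_{1} + v_{8} + v_{11} = 0  so sig = (3; —)
  • {3,4,11}:  v_{3} + v_{4} + v_{11} = v_{6}  so sig = (3; 1)
  • {1,6,8}:  v_{1} + v_{6} + v_{8} = v_{3} + v_{4}  so sig = (3; 1,1)
  • {1,7,8,9,10}:  v_{1} + v_{7} + v_{8} + v_{9} + v_{10} = v_{2}  so sig = (5; 1)

so the primitive-relation signature multiset is
{ (2; —) ×2,  (2; 1),  (2; 1,1) ×2,  (2; 1,1,1) ×2,  (2; 1,1,1,1) ×2,  (2; 1,1,1,2),  (3; —),  (3; 1),  (3; 1,1),  (5; 1) }


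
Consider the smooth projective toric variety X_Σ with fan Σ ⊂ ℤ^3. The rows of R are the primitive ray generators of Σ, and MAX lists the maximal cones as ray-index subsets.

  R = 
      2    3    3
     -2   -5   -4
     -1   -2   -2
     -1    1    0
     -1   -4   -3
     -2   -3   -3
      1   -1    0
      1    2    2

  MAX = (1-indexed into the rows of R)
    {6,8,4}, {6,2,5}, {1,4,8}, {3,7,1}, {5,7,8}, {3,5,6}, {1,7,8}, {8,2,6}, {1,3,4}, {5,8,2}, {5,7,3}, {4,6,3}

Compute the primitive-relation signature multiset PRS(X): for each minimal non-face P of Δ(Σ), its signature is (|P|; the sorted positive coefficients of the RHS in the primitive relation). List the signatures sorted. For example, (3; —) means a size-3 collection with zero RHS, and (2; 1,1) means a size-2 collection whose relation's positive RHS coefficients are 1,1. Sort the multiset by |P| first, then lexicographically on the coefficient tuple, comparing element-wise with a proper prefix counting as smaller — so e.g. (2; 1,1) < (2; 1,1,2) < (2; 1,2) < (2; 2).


Primitive collections (11):

  P={1,6}:  v_{1} + v_{6} = 0 ; sig = (2; —)
  P={3,8}:  v_{3} + v_{8} = 0 ; sig = (2; —)
  P={4,7}:  v_{4} + v_{7} = 0 ; sig = (2; —)
  P={1,5}:  v_{1} + v_{5} = v_{7} ; sig = (2; 1)
  P={4,5}:  v_{4} + v_{5} = v_{6} ; sig = (2; 1)
  P={6,7}:  v_{6} + v_{7} = v_{5} ; sig = (2; 1)
  P={1,2}:  v_{1} + v_{2} = v_{5} + v_{8} ; sig = (2; 1,1)
  P={2,3}:  v_{2} + v_{3} = v_{5} + v_{6} ; sig = (2; 1,1)
  P={2,4}:  v_{2} + v_{4} = 2·v_{6} + v_{8} ; sig = (2; 1,2)
  P={2,7}:  v_{2} + v_{7} = 2·v_{5} + v_{8} ; sig = (2; 1,2)
  P={5,6,8}:  v_{5} + v_{6} + v_{8} = v_{2} ; sig = (3; 1)

so the primitive-relation signature multiset is
    |P|=2: 10 collections, coeffs (), (), (), (1), (1), (1), (1,1), (1,1), (1,2), (1,2)
    |P|=3: 1 collection, coeffs (1)


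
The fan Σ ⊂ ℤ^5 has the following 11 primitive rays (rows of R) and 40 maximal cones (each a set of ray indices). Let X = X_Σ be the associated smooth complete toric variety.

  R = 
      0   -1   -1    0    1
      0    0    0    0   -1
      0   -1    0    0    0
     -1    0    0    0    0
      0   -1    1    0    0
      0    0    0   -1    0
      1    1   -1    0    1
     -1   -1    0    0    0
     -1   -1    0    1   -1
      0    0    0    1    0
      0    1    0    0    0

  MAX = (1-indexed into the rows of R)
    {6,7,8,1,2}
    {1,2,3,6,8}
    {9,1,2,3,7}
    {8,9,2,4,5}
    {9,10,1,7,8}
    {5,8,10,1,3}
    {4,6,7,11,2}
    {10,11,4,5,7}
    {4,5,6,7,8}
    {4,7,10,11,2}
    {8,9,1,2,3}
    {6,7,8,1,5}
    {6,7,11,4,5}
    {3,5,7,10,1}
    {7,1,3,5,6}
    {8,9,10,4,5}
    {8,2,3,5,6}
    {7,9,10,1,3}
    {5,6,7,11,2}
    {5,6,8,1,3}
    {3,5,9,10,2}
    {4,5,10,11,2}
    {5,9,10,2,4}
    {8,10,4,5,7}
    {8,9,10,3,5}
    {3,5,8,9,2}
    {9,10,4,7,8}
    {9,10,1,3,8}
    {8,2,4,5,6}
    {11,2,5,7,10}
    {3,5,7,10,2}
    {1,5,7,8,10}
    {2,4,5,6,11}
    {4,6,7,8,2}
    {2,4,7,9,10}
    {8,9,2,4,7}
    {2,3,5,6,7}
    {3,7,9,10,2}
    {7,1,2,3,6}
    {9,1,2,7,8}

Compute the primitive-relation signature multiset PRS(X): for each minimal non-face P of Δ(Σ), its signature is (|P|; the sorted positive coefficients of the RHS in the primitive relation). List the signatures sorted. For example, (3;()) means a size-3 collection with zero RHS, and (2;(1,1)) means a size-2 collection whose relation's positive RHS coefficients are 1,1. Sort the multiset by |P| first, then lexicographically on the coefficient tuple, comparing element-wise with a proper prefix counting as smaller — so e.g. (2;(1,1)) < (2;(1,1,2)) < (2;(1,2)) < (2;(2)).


16 collections generate NE(X_Σ); each relation:

  {3,11}:  v_{3} + v_{11} = 0 ; sig = (2;())
  {6,10}:  v_{6} + v_{10} = 0 ; sig = (2;())
  {3,4}:  v_{3} + v_{4} = v_{8} ; sig = (2;(1))
  {8,11}:  v_{8} + v_{11} = v_{4} ; sig = (2;(1))
  {1,11}:  v_{1} + v_{11} = v_{7} + v_{8} ; sig = (2;(1,1))
  {6,9}:  v_{6} + v_{9} = v_{2} + v_{8} ; sig = (2;(1,1))
  {9,11}:  v_{9} + v_{11} = v_{2} + v_{4} + v_{10} ; sig = (2;(1,1,1))
  {1,4}:  v_{1} + v_{4} = v_{7} + 2·v_{8} ; sig = (2;(1,2))
  {2,8,10}:  v_{2} + v_{8} + v_{10} = v_{9} ; sig = (3;(1))
  {3,7,8}:  v_{3} + v_{7} + v_{8} = v_{1} ; sig = (3;(1))
  {5,7,9}:  v_{5} + v_{7} + v_{9} = v_{3} + v_{10} ; sig = (3;(1,1))
  {1,2,10}:  v_{1} + v_{2} + v_{10} = v_{3} + v_{7} + v_{9} ; sig = (3;(1,1,1))
  {1,5,9}:  v_{1} + v_{5} + v_{9} = 2·v_{3} + v_{8} + v_{10} ; sig = (3;(1,1,2))
  {1,2,5}:  v_{1} + v_{2} + v_{5} = 2·v_{3} ; sig = (3;(2))
  {2,4,5,7}:  v_{2} + v_{4} + v_{5} + v_{7} = 0 ; sig = (4;())
  {2,5,7,8}:  v_{2} + v_{5} + v_{7} + v_{8} = v_{3} ; sig = (4;(1))

Hence PRS(X_Σ) =
    |P|=2: 8 collections, coeffs (), (), (1), (1), (1,1), (1,1), (1,1,1), (1,2)
    |P|=3: 6 collections, coeffs (1), (1), (1,1), (1,1,1), (1,1,2), (2)
    |P|=4: 2 collections, coeffs (), (1)


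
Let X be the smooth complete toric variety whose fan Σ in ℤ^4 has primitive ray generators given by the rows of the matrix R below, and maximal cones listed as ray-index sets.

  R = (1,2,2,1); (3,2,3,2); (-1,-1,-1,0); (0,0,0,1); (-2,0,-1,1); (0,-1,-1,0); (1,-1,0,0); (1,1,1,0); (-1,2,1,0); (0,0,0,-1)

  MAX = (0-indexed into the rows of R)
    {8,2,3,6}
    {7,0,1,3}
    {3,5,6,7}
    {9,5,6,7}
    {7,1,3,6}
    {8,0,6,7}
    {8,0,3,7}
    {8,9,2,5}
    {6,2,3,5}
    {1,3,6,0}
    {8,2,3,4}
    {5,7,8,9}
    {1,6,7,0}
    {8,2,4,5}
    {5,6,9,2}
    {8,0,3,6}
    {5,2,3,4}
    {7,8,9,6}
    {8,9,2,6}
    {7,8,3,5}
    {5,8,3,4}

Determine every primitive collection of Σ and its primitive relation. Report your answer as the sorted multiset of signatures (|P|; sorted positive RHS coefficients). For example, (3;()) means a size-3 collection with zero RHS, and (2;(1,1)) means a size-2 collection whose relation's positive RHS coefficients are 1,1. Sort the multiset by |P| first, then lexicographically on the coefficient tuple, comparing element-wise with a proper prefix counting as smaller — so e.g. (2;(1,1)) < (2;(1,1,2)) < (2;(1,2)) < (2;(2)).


Minimal non-faces — 18 found among 10 rays, 21 max cones:

  P = {2,7}:  v_{2} + v_{7} = 0  →  sig = (2;())
  P = {3,9}:  v_{3} + v_{9} = 0  →  sig = (2;())
  P = {0,5}:  v_{0} + v_{5} = v_{3} + v_{7}  →  sig = (2;(1,1))
  P = {4,6}:  v_{4} + v_{6} = v_{2} + v_{3}  →  sig = (2;(1,1))
  P = {0,2}:  v_{0} + v_{2} = v_{3} + v_{6} + v_{8}  →  sig = (2;(1,1,1))
  P = {0,9}:  v_{0} + v_{9} = v_{6} + v_{7} + v_{8}  →  sig = (2;(1,1,1))
  P = {1,2}:  v_{1} + v_{2} = v_{0} + v_{3} + v_{6}  →  sig = (2;(1,1,1))
  P = {1,9}:  v_{1} + v_{9} = v_{0} + v_{6} + v_{7}  →  sig = (2;(1,1,1))
  P = {4,7}:  v_{4} + v_{7} = v_{3} + v_{5} + v_{8}  →  sig = (2;(1,1,1))
  P = {4,9}:  v_{4} + v_{9} = v_{2} + v_{5} + v_{8}  →  sig = (2;(1,1,1))
  P = {0,4}:  v_{0} + v_{4} = 2·v_{3} + v_{8}  →  sig = (2;(1,2))
  P = {1,4}:  v_{1} + v_{4} = v_{0} + 2·v_{3}  →  sig = (2;(1,2))
  P = {1,5}:  v_{1} + v_{5} = 2·v_{3} + v_{6} + 2·v_{7}  →  sig = (2;(1,2,2))
  P = {1,8}:  v_{1} + v_{8} = 2·v_{0}  →  sig = (2;(2))
  P = {5,6,8}:  v_{5} + v_{6} + v_{8} = 0  →  sig = (3;())
  P = {0,3,6,7}:  v_{0} + v_{3} + v_{6} + v_{7} = v_{1}  →  sig = (4;(1))
  P = {2,3,5,8}:  v_{2} + v_{3} + v_{5} + v_{8} = v_{4}  →  sig = (4;(1))
  P = {3,6,7,8}:  v_{3} + v_{6} + v_{7} + v_{8} = v_{0}  →  sig = (4;(1))

Hence PRS(X_Σ) =
    (2;())
    (2;())
    (2;(1,1))
    (2;(1,1))
    (2;(1,1,1))
    (2;(1,1,1))
    (2;(1,1,1))
    (2;(1,1,1))
    (2;(1,1,1))
    (2;(1,1,1))
    (2;(1,2))
    (2;(1,2))
    (2;(1,2,2))
    (2;(2))
    (3;())
    (4;(1))
    (4;(1))
    (4;(1))
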